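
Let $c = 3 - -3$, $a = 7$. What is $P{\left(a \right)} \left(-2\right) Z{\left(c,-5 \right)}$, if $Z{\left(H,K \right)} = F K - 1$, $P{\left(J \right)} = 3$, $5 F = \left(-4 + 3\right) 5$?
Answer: $-24$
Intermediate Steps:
$F = -1$ ($F = \frac{\left(-4 + 3\right) 5}{5} = \frac{\left(-1\right) 5}{5} = \frac{1}{5} \left(-5\right) = -1$)
$c = 6$ ($c = 3 + 3 = 6$)
$Z{\left(H,K \right)} = -1 - K$ ($Z{\left(H,K \right)} = - K - 1 = -1 - K$)
$P{\left(a \right)} \left(-2\right) Z{\left(c,-5 \right)} = 3 \left(-2\right) \left(-1 - -5\right) = - 6 \left(-1 + 5\right) = \left(-6\right) 4 = -24$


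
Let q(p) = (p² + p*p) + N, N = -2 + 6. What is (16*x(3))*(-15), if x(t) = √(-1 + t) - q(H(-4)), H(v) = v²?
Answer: 123840 - 240*√2 ≈ 1.2350e+5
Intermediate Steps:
N = 4
q(p) = 4 + 2*p² (q(p) = (p² + p*p) + 4 = (p² + p²) + 4 = 2*p² + 4 = 4 + 2*p²)
x(t) = -516 + √(-1 + t) (x(t) = √(-1 + t) - (4 + 2*((-4)²)²) = √(-1 + t) - (4 + 2*16²) = √(-1 + t) - (4 + 2*256) = √(-1 + t) - (4 + 512) = √(-1 + t) - 1*516 = √(-1 + t) - 516 = -516 + √(-1 + t))
(16*x(3))*(-15) = (16*(-516 + √(-1 + 3)))*(-15) = (16*(-516 + √2))*(-15) = (-8256 + 16*√2)*(-15) = 123840 - 240*√2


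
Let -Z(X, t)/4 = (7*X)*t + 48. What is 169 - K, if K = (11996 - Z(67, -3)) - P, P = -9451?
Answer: -15842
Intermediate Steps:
Z(X, t) = -192 - 28*X*t (Z(X, t) = -4*((7*X)*t + 48) = -4*(7*X*t + 48) = -4*(48 + 7*X*t) = -192 - 28*X*t)
K = 16011 (K = (11996 - (-192 - 28*67*(-3))) - 1*(-9451) = (11996 - (-192 + 5628)) + 9451 = (11996 - 1*5436) + 9451 = (11996 - 5436) + 9451 = 6560 + 9451 = 16011)
169 - K = 169 - 1*16011 = 169 - 16011 = -15842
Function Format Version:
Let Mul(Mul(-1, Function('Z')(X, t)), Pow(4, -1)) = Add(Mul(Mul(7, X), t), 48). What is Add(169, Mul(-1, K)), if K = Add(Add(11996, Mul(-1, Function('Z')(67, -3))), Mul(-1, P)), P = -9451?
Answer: -15842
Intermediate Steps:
Function('Z')(X, t) = Add(-192, Mul(-28, X, t)) (Function('Z')(X, t) = Mul(-4, Add(Mul(Mul(7, X), t), 48)) = Mul(-4, Add(Mul(7, X, t), 48)) = Mul(-4, Add(48, Mul(7, X, t))) = Add(-192, Mul(-28, X, t)))
K = 16011 (K = Add(Add(11996, Mul(-1, Add(-192, Mul(-28, 67, -3)))), Mul(-1, -9451)) = Add(Add(11996, Mul(-1, Add(-192, 5628))), 9451) = Add(Add(11996, Mul(-1, 5436)), 9451) = Add(Add(11996, -5436), 9451) = Add(6560, 9451) = 16011)
Add(169, Mul(-1, K)) = Add(169, Mul(-1, 16011)) = Add(169, -16011) = -15842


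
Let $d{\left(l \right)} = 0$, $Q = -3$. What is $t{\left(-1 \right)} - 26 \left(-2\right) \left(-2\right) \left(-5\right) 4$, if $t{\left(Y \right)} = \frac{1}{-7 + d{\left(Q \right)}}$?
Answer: $\frac{14559}{7} \approx 2079.9$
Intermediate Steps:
$t{\left(Y \right)} = - \frac{1}{7}$ ($t{\left(Y \right)} = \frac{1}{-7 + 0} = \frac{1}{-7} = - \frac{1}{7}$)
$t{\left(-1 \right)} - 26 \left(-2\right) \left(-2\right) \left(-5\right) 4 = - \frac{1}{7} - 26 \left(-2\right) \left(-2\right) \left(-5\right) 4 = - \frac{1}{7} - 26 \cdot 4 \left(-5\right) 4 = - \frac{1}{7} - 26 \left(\left(-20\right) 4\right) = - \frac{1}{7} - -2080 = - \frac{1}{7} + 2080 = \frac{14559}{7}$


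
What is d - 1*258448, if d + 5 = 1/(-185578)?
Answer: -47963190835/185578 ≈ -2.5845e+5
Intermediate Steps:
d = -927891/185578 (d = -5 + 1/(-185578) = -5 - 1/185578 = -927891/185578 ≈ -5.0000)
d - 1*258448 = -927891/185578 - 1*258448 = -927891/185578 - 258448 = -47963190835/185578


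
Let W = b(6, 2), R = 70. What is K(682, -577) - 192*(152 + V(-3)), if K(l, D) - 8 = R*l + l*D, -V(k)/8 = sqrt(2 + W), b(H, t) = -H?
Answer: -374950 + 3072*I ≈ -3.7495e+5 + 3072.0*I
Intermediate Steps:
W = -6 (W = -1*6 = -6)
V(k) = -16*I (V(k) = -8*sqrt(2 - 6) = -16*I)
K(l, D) = 8 + 70*l + D*l (K(l, D) = 8 + (70*l + l*D) = 8 + (70*l + D*l) = 8 + 70*l + D*l)
K(682, -577) - 192*(152 + V(-3)) = (8 + 70*682 - 577*682) - 192*(152 - 16*I) = (8 + 47740 - 393514) - (29184 - 3072*I) = -345766 + (-29184 + 3072*I) = -374950 + 3072*I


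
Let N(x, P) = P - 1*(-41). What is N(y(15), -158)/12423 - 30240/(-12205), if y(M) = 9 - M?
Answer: 24949569/10108181 ≈ 2.4683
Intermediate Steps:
N(x, P) = 41 + P (N(x, P) = P + 41 = 41 + P)
N(y(15), -158)/12423 - 30240/(-12205) = (41 - 158)/12423 - 30240/(-12205) = -117*1/12423 - 30240*(-1/12205) = -39/4141 + 6048/2441 = 24949569/10108181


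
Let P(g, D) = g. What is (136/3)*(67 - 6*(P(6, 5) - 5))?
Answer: 8296/3 ≈ 2765.3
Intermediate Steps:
(136/3)*(67 - 6*(P(6, 5) - 5)) = (136/3)*(67 - 6*(6 - 5)) = (136*(1/3))*(67 - 6*1) = 136*(67 - 6)/3 = (136/3)*61 = 8296/3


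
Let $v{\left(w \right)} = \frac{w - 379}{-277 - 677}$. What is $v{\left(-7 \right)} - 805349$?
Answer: $- \frac{384151280}{477} \approx -8.0535 \cdot 10^{5}$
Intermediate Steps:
$v{\left(w \right)} = \frac{379}{954} - \frac{w}{954}$ ($v{\left(w \right)} = \frac{-379 + w}{-954} = \left(-379 + w\right) \left(- \frac{1}{954}\right) = \frac{379}{954} - \frac{w}{954}$)
$v{\left(-7 \right)} - 805349 = \left(\frac{379}{954} - - \frac{7}{954}\right) - 805349 = \left(\frac{379}{954} + \frac{7}{954}\right) - 805349 = \frac{193}{477} - 805349 = - \frac{384151280}{477}$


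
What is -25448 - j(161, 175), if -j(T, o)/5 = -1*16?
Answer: -25528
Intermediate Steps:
j(T, o) = 80 (j(T, o) = -(-5)*16 = -5*(-16) = 80)
-25448 - j(161, 175) = -25448 - 1*80 = -25448 - 80 = -25528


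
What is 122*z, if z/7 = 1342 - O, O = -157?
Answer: 1280146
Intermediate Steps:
z = 10493 (z = 7*(1342 - 1*(-157)) = 7*(1342 + 157) = 7*1499 = 10493)
122*z = 122*10493 = 1280146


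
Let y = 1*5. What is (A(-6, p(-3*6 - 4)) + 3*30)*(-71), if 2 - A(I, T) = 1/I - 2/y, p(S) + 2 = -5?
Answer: -197167/30 ≈ -6572.2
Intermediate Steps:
y = 5
p(S) = -7 (p(S) = -2 - 5 = -7)
A(I, T) = 12/5 - 1/I (A(I, T) = 2 - (1/I - 2/5) = 2 - (1/I - 2*⅕) = 2 - (1/I - ⅖) = 2 - (-⅖ + 1/I) = 2 + (⅖ - 1/I) = 12/5 - 1/I)
(A(-6, p(-3*6 - 4)) + 3*30)*(-71) = ((12/5 - 1/(-6)) + 3*30)*(-71) = ((12/5 - 1*(-⅙)) + 90)*(-71) = ((12/5 + ⅙) + 90)*(-71) = (77/30 + 90)*(-71) = (2777/30)*(-71) = -197167/30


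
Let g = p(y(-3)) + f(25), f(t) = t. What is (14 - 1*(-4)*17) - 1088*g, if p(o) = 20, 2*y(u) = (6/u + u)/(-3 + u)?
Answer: -48878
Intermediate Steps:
y(u) = (u + 6/u)/(2*(-3 + u)) (y(u) = ((6/u + u)/(-3 + u))/2 = ((u + 6/u)/(-3 + u))/2 = (u + 6/u)/(2*(-3 + u)))
g = 45 (g = 20 + 25 = 45)
(14 - 1*(-4)*17) - 1088*g = (14 - 1*(-4)*17) - 1088*45 = (14 + 4*17) - 48960 = (14 + 68) - 48960 = 82 - 48960 = -48878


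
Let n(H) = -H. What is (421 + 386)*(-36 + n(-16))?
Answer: -16140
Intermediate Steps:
(421 + 386)*(-36 + n(-16)) = (421 + 386)*(-36 - 1*(-16)) = 807*(-36 + 16) = 807*(-20) = -16140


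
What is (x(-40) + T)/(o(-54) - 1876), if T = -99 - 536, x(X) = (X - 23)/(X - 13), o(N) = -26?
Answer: 16796/50403 ≈ 0.33323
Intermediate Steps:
x(X) = (-23 + X)/(-13 + X)
T = -635
(x(-40) + T)/(o(-54) - 1876) = ((-23 - 40)/(-13 - 40) - 635)/(-26 - 1876) = (-63/(-53) - 635)/(-1902) = (-1/53*(-63) - 635)*(-1/1902) = (63/53 - 635)*(-1/1902) = -33592/53*(-1/1902) = 16796/50403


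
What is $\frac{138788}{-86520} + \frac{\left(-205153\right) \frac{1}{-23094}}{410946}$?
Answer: $- \frac{54880586273773}{34212844861020} \approx -1.6041$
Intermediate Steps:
$\frac{138788}{-86520} + \frac{\left(-205153\right) \frac{1}{-23094}}{410946} = 138788 \left(- \frac{1}{86520}\right) + \left(-205153\right) \left(- \frac{1}{23094}\right) \frac{1}{410946} = - \frac{34697}{21630} + \frac{205153}{23094} \cdot \frac{1}{410946} = - \frac{34697}{21630} + \frac{205153}{9490386924} = - \frac{54880586273773}{34212844861020}$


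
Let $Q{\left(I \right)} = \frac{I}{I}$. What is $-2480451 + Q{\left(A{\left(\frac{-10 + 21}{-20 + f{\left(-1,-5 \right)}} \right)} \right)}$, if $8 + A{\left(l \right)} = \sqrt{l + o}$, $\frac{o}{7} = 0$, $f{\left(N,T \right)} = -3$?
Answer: $-2480450$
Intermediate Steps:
$o = 0$ ($o = 7 \cdot 0 = 0$)
$A{\left(l \right)} = -8 + \sqrt{l}$ ($A{\left(l \right)} = -8 + \sqrt{l + 0} = -8 + \sqrt{l}$)
$Q{\left(I \right)} = 1$
$-2480451 + Q{\left(A{\left(\frac{-10 + 21}{-20 + f{\left(-1,-5 \right)}} \right)} \right)} = -2480451 + 1 = -2480450$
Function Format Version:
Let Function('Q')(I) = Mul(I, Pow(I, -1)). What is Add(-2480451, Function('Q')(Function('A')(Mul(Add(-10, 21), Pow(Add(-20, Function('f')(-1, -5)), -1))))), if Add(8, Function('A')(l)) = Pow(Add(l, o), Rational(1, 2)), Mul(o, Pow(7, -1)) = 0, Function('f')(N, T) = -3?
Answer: -2480450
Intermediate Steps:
o = 0 (o = Mul(7, 0) = 0)
Function('A')(l) = Add(-8, Pow(l, Rational(1, 2))) (Function('A')(l) = Add(-8, Pow(Add(l, 0), Rational(1, 2))) = Add(-8, Pow(l, Rational(1, 2))))
Function('Q')(I) = 1
Add(-2480451, Function('Q')(Function('A')(Mul(Add(-10, 21), Pow(Add(-20, Function('f')(-1, -5)), -1))))) = Add(-2480451, 1) = -2480450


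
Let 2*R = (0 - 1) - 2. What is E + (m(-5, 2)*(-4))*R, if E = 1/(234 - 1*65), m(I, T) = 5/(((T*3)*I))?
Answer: -168/169 ≈ -0.99408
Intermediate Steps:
R = -3/2 (R = ((0 - 1) - 2)/2 = (-1 - 2)/2 = (½)*(-3) = -3/2 ≈ -1.5000)
m(I, T) = 5/(3*I*T) (m(I, T) = 5/(((3*T)*I)) = 5/((3*I*T)) = 5*(1/(3*I*T)) = 5/(3*I*T))
E = 1/169 (E = 1/(234 - 65) = 1/169 ≈ 0.0059172)
E + (m(-5, 2)*(-4))*R = 1/169 + (((5/3)/(-5*2))*(-4))*(-3/2) = 1/169 + (((5/3)*(-⅕)*(½))*(-4))*(-3/2) = 1/169 - ⅙*(-4)*(-3/2) = 1/169 + (⅔)*(-3/2) = 1/169 - 1 = -168/169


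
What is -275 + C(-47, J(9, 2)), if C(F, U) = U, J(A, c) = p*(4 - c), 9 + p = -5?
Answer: -303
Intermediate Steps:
p = -14 (p = -9 - 5 = -14)
J(A, c) = -56 + 14*c (J(A, c) = -14*(4 - c) = -56 + 14*c)
-275 + C(-47, J(9, 2)) = -275 + (-56 + 14*2) = -275 + (-56 + 28) = -275 - 28 = -303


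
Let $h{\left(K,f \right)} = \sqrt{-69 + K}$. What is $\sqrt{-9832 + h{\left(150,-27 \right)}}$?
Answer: $i \sqrt{9823} \approx 99.111 i$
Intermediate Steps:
$\sqrt{-9832 + h{\left(150,-27 \right)}} = \sqrt{-9832 + \sqrt{-69 + 150}} = \sqrt{-9832 + \sqrt{81}} = \sqrt{-9832 + 9} = \sqrt{-9823} = i \sqrt{9823}$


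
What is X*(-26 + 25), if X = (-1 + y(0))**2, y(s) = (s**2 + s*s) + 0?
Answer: -1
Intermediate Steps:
y(s) = 2*s**2 (y(s) = (s**2 + s**2) + 0 = 2*s**2 + 0 = 2*s**2)
X = 1 (X = (-1 + 2*0**2)**2 = (-1 + 2*0)**2 = (-1 + 0)**2 = (-1)**2 = 1)
X*(-26 + 25) = 1*(-26 + 25) = 1*(-1) = -1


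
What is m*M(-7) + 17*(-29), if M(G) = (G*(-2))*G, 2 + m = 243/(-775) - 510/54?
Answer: 4598501/6975 ≈ 659.28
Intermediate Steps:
m = -82012/6975 (m = -2 + (243/(-775) - 510/54) = -2 + (243*(-1/775) - 510*1/54) = -2 + (-243/775 - 85/9) = -2 - 68062/6975 = -82012/6975 ≈ -11.758)
M(G) = -2*G² (M(G) = (-2*G)*G = -2*G²)
m*M(-7) + 17*(-29) = -(-164024)*(-7)²/6975 + 17*(-29) = -(-164024)*49/6975 - 493 = -82012/6975*(-98) - 493 = 8037176/6975 - 493 = 4598501/6975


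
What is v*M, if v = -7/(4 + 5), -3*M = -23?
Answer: -161/27 ≈ -5.9630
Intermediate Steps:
M = 23/3 (M = -1/3*(-23) = 23/3 ≈ 7.6667)
v = -7/9 ≈ -0.77778
v*M = -7/9*23/3 = -161/27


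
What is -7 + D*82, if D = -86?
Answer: -7059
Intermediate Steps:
-7 + D*82 = -7 - 86*82 = -7 - 7052 = -7059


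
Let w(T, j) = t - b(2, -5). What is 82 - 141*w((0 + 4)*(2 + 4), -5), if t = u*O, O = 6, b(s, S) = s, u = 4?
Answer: -3020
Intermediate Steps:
t = 24 (t = 4*6 = 24)
w(T, j) = 22 (w(T, j) = 24 - 1*2 = 24 - 2 = 22)
82 - 141*w((0 + 4)*(2 + 4), -5) = 82 - 141*22 = 82 - 3102 = -3020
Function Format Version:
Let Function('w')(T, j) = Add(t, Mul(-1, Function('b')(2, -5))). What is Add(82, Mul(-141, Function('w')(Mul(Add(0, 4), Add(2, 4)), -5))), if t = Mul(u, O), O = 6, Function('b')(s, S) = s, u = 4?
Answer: -3020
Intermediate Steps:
t = 24 (t = Mul(4, 6) = 24)
Function('w')(T, j) = 22 (Function('w')(T, j) = Add(24, Mul(-1, 2)) = Add(24, -2) = 22)
Add(82, Mul(-141, Function('w')(Mul(Add(0, 4), Add(2, 4)), -5))) = Add(82, Mul(-141, 22)) = Add(82, -3102) = -3020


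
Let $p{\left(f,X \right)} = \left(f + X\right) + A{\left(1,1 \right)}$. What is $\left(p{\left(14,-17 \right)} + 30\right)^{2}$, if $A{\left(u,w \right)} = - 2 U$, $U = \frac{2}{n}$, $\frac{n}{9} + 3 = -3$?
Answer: $\frac{534361}{729} \approx 733.01$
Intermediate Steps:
$n = -54$ ($n = -27 + 9 \left(-3\right) = -27 - 27 = -54$)
$U = - \frac{1}{27}$ ($U = \frac{2}{-54} = 2 \left(- \frac{1}{54}\right) = - \frac{1}{27} \approx -0.037037$)
$A{\left(u,w \right)} = \frac{2}{27}$ ($A{\left(u,w \right)} = \left(-2\right) \left(- \frac{1}{27}\right) = \frac{2}{27}$)
$p{\left(f,X \right)} = \frac{2}{27} + X + f$ ($p{\left(f,X \right)} = \left(f + X\right) + \frac{2}{27} = \left(X + f\right) + \frac{2}{27} = \frac{2}{27} + X + f$)
$\left(p{\left(14,-17 \right)} + 30\right)^{2} = \left(\left(\frac{2}{27} - 17 + 14\right) + 30\right)^{2} = \left(- \frac{79}{27} + 30\right)^{2} = \left(\frac{731}{27}\right)^{2} = \frac{534361}{729}$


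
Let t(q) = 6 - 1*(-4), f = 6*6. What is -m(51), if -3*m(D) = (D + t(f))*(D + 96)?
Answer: 2989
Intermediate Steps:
f = 36
t(q) = 10 (t(q) = 6 + 4 = 10)
m(D) = -(10 + D)*(96 + D)/3 (m(D) = -(D + 10)*(D + 96)/3 = -(10 + D)*(96 + D)/3)
-m(51) = -(-320 - 106/3*51 - ⅓*51²) = -(-320 - 1802 - ⅓*2601) = -(-320 - 1802 - 867) = -1*(-2989) = 2989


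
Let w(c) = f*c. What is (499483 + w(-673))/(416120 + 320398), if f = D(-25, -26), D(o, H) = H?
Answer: 172327/245506 ≈ 0.70193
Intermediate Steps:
f = -26
w(c) = -26*c
(499483 + w(-673))/(416120 + 320398) = (499483 - 26*(-673))/(416120 + 320398) = (499483 + 17498)/736518 = 516981*(1/736518) = 172327/245506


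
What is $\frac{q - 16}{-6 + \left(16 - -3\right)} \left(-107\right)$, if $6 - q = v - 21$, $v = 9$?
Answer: $- \frac{214}{13} \approx -16.462$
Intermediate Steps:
$q = 18$ ($q = 6 - \left(9 - 21\right) = 6 - -12 = 6 + 12 = 18$)
$\frac{q - 16}{-6 + \left(16 - -3\right)} \left(-107\right) = \frac{18 - 16}{-6 + \left(16 - -3\right)} \left(-107\right) = \frac{2}{-6 + \left(16 + 3\right)} \left(-107\right) = \frac{2}{-6 + 19} \left(-107\right) = \frac{2}{13} \left(-107\right) = - \frac{214}{13}$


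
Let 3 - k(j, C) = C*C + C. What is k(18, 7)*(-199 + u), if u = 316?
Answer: -6201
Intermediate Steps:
k(j, C) = 3 - C - C² (k(j, C) = 3 - (C*C + C) = 3 - (C² + C) = 3 - (C + C²) = 3 + (-C - C²) = 3 - C - C²)
k(18, 7)*(-199 + u) = (3 - 1*7 - 1*7²)*(-199 + 316) = (3 - 7 - 1*49)*117 = (3 - 7 - 49)*117 = -53*117 = -6201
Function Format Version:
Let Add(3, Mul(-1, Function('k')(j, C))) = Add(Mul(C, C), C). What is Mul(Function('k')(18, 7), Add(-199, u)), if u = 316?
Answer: -6201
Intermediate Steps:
Function('k')(j, C) = Add(3, Mul(-1, C), Mul(-1, Pow(C, 2))) (Function('k')(j, C) = Add(3, Mul(-1, Add(Mul(C, C), C))) = Add(3, Mul(-1, Add(Pow(C, 2), C))) = Add(3, Mul(-1, Add(C, Pow(C, 2)))) = Add(3, Add(Mul(-1, C), Mul(-1, Pow(C, 2)))) = Add(3, Mul(-1, C), Mul(-1, Pow(C, 2))))
Mul(Function('k')(18, 7), Add(-199, u)) = Mul(Add(3, Mul(-1, 7), Mul(-1, Pow(7, 2))), Add(-199, 316)) = Mul(Add(3, -7, Mul(-1, 49)), 117) = Mul(Add(3, -7, -49), 117) = Mul(-53, 117) = -6201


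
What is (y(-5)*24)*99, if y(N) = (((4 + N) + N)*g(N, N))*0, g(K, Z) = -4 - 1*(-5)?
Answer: 0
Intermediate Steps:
g(K, Z) = 1 (g(K, Z) = -4 + 5 = 1)
y(N) = 0 (y(N) = (((4 + N) + N)*1)*0 = ((4 + 2*N)*1)*0 = (4 + 2*N)*0 = 0)
(y(-5)*24)*99 = (0*24)*99 = 0*99 = 0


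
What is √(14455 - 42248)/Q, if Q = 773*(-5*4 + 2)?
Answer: -I*√27793/13914 ≈ -0.011982*I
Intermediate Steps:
Q = -13914 (Q = 773*(-20 + 2) = 773*(-18) = -13914)
√(14455 - 42248)/Q = √(14455 - 42248)/(-13914) = √(-27793)*(-1/13914) = (I*√27793)*(-1/13914) = -I*√27793/13914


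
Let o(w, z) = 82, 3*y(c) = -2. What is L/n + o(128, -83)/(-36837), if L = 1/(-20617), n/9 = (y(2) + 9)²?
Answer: -1056658087/474667768125 ≈ -0.0022261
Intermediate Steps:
y(c) = -⅔ (y(c) = (⅓)*(-2) = -⅔)
n = 625 (n = 9*(-⅔ + 9)² = 9*(25/3)² = 9*(625/9) = 625)
L = -1/20617 ≈ -4.8504e-5
L/n + o(128, -83)/(-36837) = -1/20617/625 + 82/(-36837) = -1/20617*1/625 + 82*(-1/36837) = -1/12885625 - 82/36837 = -1056658087/474667768125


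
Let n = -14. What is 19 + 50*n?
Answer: -681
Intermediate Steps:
19 + 50*n = 19 + 50*(-14) = 19 - 700 = -681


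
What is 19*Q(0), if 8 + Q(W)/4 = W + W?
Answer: -608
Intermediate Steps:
Q(W) = -32 + 8*W (Q(W) = -32 + 4*(W + W) = -32 + 4*(2*W) = -32 + 8*W)
19*Q(0) = 19*(-32 + 8*0) = 19*(-32 + 0) = 19*(-32) = -608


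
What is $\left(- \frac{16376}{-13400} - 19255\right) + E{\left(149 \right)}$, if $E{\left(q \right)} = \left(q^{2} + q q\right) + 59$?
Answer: $\frac{42222097}{1675} \approx 25207.0$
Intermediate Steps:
$E{\left(q \right)} = 59 + 2 q^{2}$ ($E{\left(q \right)} = \left(q^{2} + q^{2}\right) + 59 = 2 q^{2} + 59 = 59 + 2 q^{2}$)
$\left(- \frac{16376}{-13400} - 19255\right) + E{\left(149 \right)} = \left(- \frac{16376}{-13400} - 19255\right) + \left(59 + 2 \cdot 149^{2}\right) = \left(\left(-16376\right) \left(- \frac{1}{13400}\right) - 19255\right) + \left(59 + 2 \cdot 22201\right) = \left(\frac{2047}{1675} - 19255\right) + \left(59 + 44402\right) = - \frac{32250078}{1675} + 44461 = \frac{42222097}{1675}$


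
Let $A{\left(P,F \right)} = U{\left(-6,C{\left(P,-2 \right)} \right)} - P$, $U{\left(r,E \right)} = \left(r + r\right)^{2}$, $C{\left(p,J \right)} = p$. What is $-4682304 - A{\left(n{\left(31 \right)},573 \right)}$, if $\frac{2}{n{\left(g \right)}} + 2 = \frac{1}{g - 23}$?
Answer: $- \frac{70236736}{15} \approx -4.6824 \cdot 10^{6}$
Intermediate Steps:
$U{\left(r,E \right)} = 4 r^{2}$ ($U{\left(r,E \right)} = \left(2 r\right)^{2} = 4 r^{2}$)
$n{\left(g \right)} = \frac{2}{-2 + \frac{1}{-23 + g}}$ ($n{\left(g \right)} = \frac{2}{-2 + \frac{1}{g - 23}} = \frac{2}{-2 + \frac{1}{-23 + g}}$)
$A{\left(P,F \right)} = 144 - P$ ($A{\left(P,F \right)} = 4 \left(-6\right)^{2} - P = 4 \cdot 36 - P = 144 - P$)
$-4682304 - A{\left(n{\left(31 \right)},573 \right)} = -4682304 - \left(144 - \frac{2 \left(23 - 31\right)}{-47 + 2 \cdot 31}\right) = -4682304 - \left(144 - \frac{2 \left(23 - 31\right)}{-47 + 62}\right) = -4682304 - \left(144 - 2 \cdot \frac{1}{15} \left(-8\right)\right) = -4682304 - \left(144 - - \frac{16}{15}\right) = -4682304 - \left(144 + \frac{16}{15}\right) = -4682304 - \frac{2176}{15} = - \frac{70236736}{15}$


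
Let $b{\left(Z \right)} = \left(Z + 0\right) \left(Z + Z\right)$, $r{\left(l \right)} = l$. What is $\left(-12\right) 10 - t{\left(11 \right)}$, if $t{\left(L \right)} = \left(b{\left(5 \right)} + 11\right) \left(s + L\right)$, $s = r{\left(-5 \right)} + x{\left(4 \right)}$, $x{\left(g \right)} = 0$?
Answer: $-486$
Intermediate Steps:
$b{\left(Z \right)} = 2 Z^{2}$ ($b{\left(Z \right)} = Z 2 Z = 2 Z^{2}$)
$s = -5$ ($s = -5 + 0 = -5$)
$t{\left(L \right)} = -305 + 61 L$ ($t{\left(L \right)} = \left(2 \cdot 5^{2} + 11\right) \left(-5 + L\right) = \left(2 \cdot 25 + 11\right) \left(-5 + L\right) = \left(50 + 11\right) \left(-5 + L\right) = 61 \left(-5 + L\right) = -305 + 61 L$)
$\left(-12\right) 10 - t{\left(11 \right)} = \left(-12\right) 10 - \left(-305 + 61 \cdot 11\right) = -120 - \left(-305 + 671\right) = -120 - 366 = -486$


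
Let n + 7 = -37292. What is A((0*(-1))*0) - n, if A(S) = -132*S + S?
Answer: 37299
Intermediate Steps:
n = -37299 (n = -7 - 37292 = -37299)
A(S) = -131*S
A((0*(-1))*0) - n = -131*0*(-1)*0 - 1*(-37299) = -0*0 + 37299 = -131*0 + 37299 = 0 + 37299 = 37299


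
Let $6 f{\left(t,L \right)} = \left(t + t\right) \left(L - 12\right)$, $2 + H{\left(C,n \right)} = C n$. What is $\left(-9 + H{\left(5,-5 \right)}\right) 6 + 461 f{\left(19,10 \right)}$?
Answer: $- \frac{18166}{3} \approx -6055.3$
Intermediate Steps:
$H{\left(C,n \right)} = -2 + C n$
$f{\left(t,L \right)} = \frac{t \left(-12 + L\right)}{3}$ ($f{\left(t,L \right)} = \frac{\left(t + t\right) \left(L - 12\right)}{6} = \frac{2 t \left(-12 + L\right)}{6} = \frac{t \left(-12 + L\right)}{3}$)
$\left(-9 + H{\left(5,-5 \right)}\right) 6 + 461 f{\left(19,10 \right)} = \left(-9 + \left(-2 + 5 \left(-5\right)\right)\right) 6 + 461 \cdot \frac{1}{3} \cdot 19 \left(-12 + 10\right) = \left(-9 - 27\right) 6 + 461 \cdot \frac{1}{3} \cdot 19 \left(-2\right) = \left(-9 - 27\right) 6 + 461 \left(- \frac{38}{3}\right) = \left(-36\right) 6 - \frac{17518}{3} = -216 - \frac{17518}{3} = - \frac{18166}{3}$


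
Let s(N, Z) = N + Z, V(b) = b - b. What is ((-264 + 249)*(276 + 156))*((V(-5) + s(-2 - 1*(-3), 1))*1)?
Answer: -12960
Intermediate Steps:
V(b) = 0
((-264 + 249)*(276 + 156))*((V(-5) + s(-2 - 1*(-3), 1))*1) = ((-264 + 249)*(276 + 156))*((0 + ((-2 - 1*(-3)) + 1))*1) = (-15*432)*((0 + ((-2 + 3) + 1))*1) = -6480*(0 + (1 + 1)) = -6480*(0 + 2) = -12960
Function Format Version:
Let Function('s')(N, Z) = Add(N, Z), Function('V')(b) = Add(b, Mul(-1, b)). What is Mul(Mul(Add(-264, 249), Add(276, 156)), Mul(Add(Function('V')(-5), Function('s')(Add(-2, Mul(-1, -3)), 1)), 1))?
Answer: -12960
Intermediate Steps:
Function('V')(b) = 0
Mul(Mul(Add(-264, 249), Add(276, 156)), Mul(Add(Function('V')(-5), Function('s')(Add(-2, Mul(-1, -3)), 1)), 1)) = Mul(Mul(Add(-264, 249), Add(276, 156)), Mul(Add(0, Add(Add(-2, Mul(-1, -3)), 1)), 1)) = Mul(Mul(-15, 432), Mul(Add(0, Add(Add(-2, 3), 1)), 1)) = Mul(-6480, Mul(Add(0, Add(1, 1)), 1)) = Mul(-6480, Mul(Add(0, 2), 1)) = Mul(-6480, Mul(2, 1)) = Mul(-6480, 2) = -12960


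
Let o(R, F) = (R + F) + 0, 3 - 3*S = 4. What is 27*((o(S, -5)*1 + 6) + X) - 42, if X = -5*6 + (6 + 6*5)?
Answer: 138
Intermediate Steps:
S = -1/3 (S = 1 - 1/3*4 = 1 - 4/3 = -1/3 ≈ -0.33333)
o(R, F) = F + R (o(R, F) = (F + R) + 0 = F + R)
X = 6 (X = -30 + (6 + 30) = -30 + 36 = 6)
27*((o(S, -5)*1 + 6) + X) - 42 = 27*(((-5 - 1/3)*1 + 6) + 6) - 42 = 27*((-16/3*1 + 6) + 6) - 42 = 27*((-16/3 + 6) + 6) - 42 = 27*(2/3 + 6) - 42 = 27*(20/3) - 42 = 180 - 42 = 138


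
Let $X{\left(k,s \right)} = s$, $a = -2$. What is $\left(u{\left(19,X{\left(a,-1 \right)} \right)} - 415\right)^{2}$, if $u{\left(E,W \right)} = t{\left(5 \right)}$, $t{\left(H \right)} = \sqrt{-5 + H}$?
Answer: $172225$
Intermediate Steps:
$u{\left(E,W \right)} = 0$ ($u{\left(E,W \right)} = \sqrt{-5 + 5} = \sqrt{0} = 0$)
$\left(u{\left(19,X{\left(a,-1 \right)} \right)} - 415\right)^{2} = \left(0 - 415\right)^{2} = \left(-415\right)^{2} = 172225$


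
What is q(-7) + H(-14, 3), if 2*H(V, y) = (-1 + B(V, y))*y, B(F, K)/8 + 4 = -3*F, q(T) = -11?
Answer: 887/2 ≈ 443.50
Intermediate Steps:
B(F, K) = -32 - 24*F (B(F, K) = -32 + 8*(-3*F) = -32 - 24*F)
H(V, y) = y*(-33 - 24*V)/2 (H(V, y) = ((-1 + (-32 - 24*V))*y)/2 = ((-33 - 24*V)*y)/2 = (y*(-33 - 24*V))/2 = y*(-33 - 24*V)/2)
q(-7) + H(-14, 3) = -11 - 3/2*3*(11 + 8*(-14)) = -11 - 3/2*3*(11 - 112) = -11 - 3/2*3*(-101) = -11 + 909/2 = 887/2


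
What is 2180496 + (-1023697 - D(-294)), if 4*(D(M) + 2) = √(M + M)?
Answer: 1156801 - 7*I*√3/2 ≈ 1.1568e+6 - 6.0622*I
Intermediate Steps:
D(M) = -2 + √2*√M/4 (D(M) = -2 + √(M + M)/4 = -2 + √(2*M)/4 = -2 + (√2*√M)/4 = -2 + √2*√M/4)
2180496 + (-1023697 - D(-294)) = 2180496 + (-1023697 - (-2 + √2*√(-294)/4)) = 2180496 + (-1023697 - (-2 + √2*(7*I*√6)/4)) = 2180496 + (-1023697 - (-2 + 7*I*√3/2)) = 2180496 + (-1023697 + (2 - 7*I*√3/2)) = 2180496 + (-1023695 - 7*I*√3/2) = 1156801 - 7*I*√3/2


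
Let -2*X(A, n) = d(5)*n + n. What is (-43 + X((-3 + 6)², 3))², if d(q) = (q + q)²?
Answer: 151321/4 ≈ 37830.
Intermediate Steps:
d(q) = 4*q² (d(q) = (2*q)² = 4*q²)
X(A, n) = -101*n/2 (X(A, n) = -((4*5²)*n + n)/2 = -((4*25)*n + n)/2 = -(100*n + n)/2 = -101*n/2)
(-43 + X((-3 + 6)², 3))² = (-43 - 101/2*3)² = (-43 - 303/2)² = (-389/2)² = 151321/4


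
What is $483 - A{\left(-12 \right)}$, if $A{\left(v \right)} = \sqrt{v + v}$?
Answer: $483 - 2 i \sqrt{6} \approx 483.0 - 4.899 i$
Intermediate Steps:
$A{\left(v \right)} = \sqrt{2} \sqrt{v}$ ($A{\left(v \right)} = \sqrt{2 v} = \sqrt{2} \sqrt{v}$)
$483 - A{\left(-12 \right)} = 483 - \sqrt{2} \sqrt{-12} = 483 - \sqrt{2} \cdot 2 i \sqrt{3} = 483 - 2 i \sqrt{6}$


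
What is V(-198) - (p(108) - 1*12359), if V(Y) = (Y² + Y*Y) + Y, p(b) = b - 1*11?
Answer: 90472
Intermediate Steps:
p(b) = -11 + b (p(b) = b - 11 = -11 + b)
V(Y) = Y + 2*Y² (V(Y) = (Y² + Y²) + Y = 2*Y² + Y = Y + 2*Y²)
V(-198) - (p(108) - 1*12359) = -198*(1 + 2*(-198)) - ((-11 + 108) - 1*12359) = -198*(1 - 396) - (97 - 12359) = -198*(-395) - 1*(-12262) = 78210 + 12262 = 90472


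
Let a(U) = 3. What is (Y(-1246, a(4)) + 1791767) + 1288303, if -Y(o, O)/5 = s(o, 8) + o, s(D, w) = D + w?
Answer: 3092490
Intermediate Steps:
Y(o, O) = -40 - 10*o (Y(o, O) = -5*((o + 8) + o) = -5*((8 + o) + o) = -5*(8 + 2*o) = -40 - 10*o)
(Y(-1246, a(4)) + 1791767) + 1288303 = ((-40 - 10*(-1246)) + 1791767) + 1288303 = ((-40 + 12460) + 1791767) + 1288303 = (12420 + 1791767) + 1288303 = 1804187 + 1288303 = 3092490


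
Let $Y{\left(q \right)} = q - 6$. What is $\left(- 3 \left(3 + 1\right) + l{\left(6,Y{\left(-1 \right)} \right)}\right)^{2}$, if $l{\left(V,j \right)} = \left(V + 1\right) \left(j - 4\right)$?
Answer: $7921$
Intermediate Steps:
$Y{\left(q \right)} = -6 + q$ ($Y{\left(q \right)} = q - 6 = -6 + q$)
$l{\left(V,j \right)} = \left(1 + V\right) \left(-4 + j\right)$
$\left(- 3 \left(3 + 1\right) + l{\left(6,Y{\left(-1 \right)} \right)}\right)^{2} = \left(- 3 \left(3 + 1\right) - \left(35 - 6 \left(-6 - 1\right)\right)\right)^{2} = \left(\left(-3\right) 4 - 77\right)^{2} = \left(-12 - 77\right)^{2} = \left(-89\right)^{2} = 7921$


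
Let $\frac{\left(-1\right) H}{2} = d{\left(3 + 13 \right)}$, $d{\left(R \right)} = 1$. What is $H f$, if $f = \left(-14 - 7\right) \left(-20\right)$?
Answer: $-840$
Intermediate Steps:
$f = 420$ ($f = \left(-21\right) \left(-20\right) = 420$)
$H = -2$ ($H = \left(-2\right) 1 = -2$)
$H f = \left(-2\right) 420 = -840$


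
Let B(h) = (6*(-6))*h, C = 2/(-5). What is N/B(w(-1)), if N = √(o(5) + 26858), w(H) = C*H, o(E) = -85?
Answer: -5*√26773/72 ≈ -11.363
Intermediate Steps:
C = -⅖ (C = 2*(-⅕) = -⅖ ≈ -0.40000)
w(H) = -2*H/5
B(h) = -36*h
N = √26773 (N = √(-85 + 26858) = √26773 ≈ 163.62)
N/B(w(-1)) = √26773/((-(-72)*(-1)/5)) = √26773/((-36*⅖)) = √26773/(-72/5) = √26773*(-5/72) = -5*√26773/72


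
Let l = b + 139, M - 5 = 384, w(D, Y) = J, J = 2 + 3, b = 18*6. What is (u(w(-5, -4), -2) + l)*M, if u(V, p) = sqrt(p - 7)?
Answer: 96083 + 1167*I ≈ 96083.0 + 1167.0*I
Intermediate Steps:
b = 108
J = 5
w(D, Y) = 5
u(V, p) = sqrt(-7 + p)
M = 389 (M = 5 + 384 = 389)
l = 247 (l = 108 + 139 = 247)
(u(w(-5, -4), -2) + l)*M = (sqrt(-7 - 2) + 247)*389 = (sqrt(-9) + 247)*389 = (3*I + 247)*389 = (247 + 3*I)*389 = 96083 + 1167*I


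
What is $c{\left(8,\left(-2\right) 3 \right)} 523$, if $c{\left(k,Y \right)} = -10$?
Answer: $-5230$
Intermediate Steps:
$c{\left(8,\left(-2\right) 3 \right)} 523 = \left(-10\right) 523 = -5230$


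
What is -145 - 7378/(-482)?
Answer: -31256/241 ≈ -129.69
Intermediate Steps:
-145 - 7378/(-482) = -145 - 7378*(-1)/482 = -145 - 119*(-31/241) = -145 + 3689/241 = -31256/241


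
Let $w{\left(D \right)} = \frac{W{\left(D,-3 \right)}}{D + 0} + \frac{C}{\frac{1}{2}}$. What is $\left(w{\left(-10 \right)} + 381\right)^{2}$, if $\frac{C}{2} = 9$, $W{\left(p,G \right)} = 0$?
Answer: $173889$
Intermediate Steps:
$C = 18$ ($C = 2 \cdot 9 = 18$)
$w{\left(D \right)} = 36$ ($w{\left(D \right)} = \frac{0}{D + 0} + \frac{18}{\frac{1}{2}} = \frac{0}{D} + 18 \frac{1}{\frac{1}{2}} = 0 + 18 \cdot 2 = 0 + 36 = 36$)
$\left(w{\left(-10 \right)} + 381\right)^{2} = \left(36 + 381\right)^{2} = 417^{2} = 173889$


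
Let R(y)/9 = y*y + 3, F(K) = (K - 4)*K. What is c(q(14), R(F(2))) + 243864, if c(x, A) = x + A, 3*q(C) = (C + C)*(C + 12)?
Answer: 732833/3 ≈ 2.4428e+5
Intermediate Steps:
q(C) = 2*C*(12 + C)/3 (q(C) = ((C + C)*(C + 12))/3 = ((2*C)*(12 + C))/3 = (2*C*(12 + C))/3 = 2*C*(12 + C)/3)
F(K) = K*(-4 + K) (F(K) = (-4 + K)*K = K*(-4 + K))
R(y) = 27 + 9*y**2 (R(y) = 9*(y*y + 3) = 9*(y**2 + 3) = 9*(3 + y**2) = 27 + 9*y**2)
c(x, A) = A + x
c(q(14), R(F(2))) + 243864 = ((27 + 9*(2*(-4 + 2))**2) + (2/3)*14*(12 + 14)) + 243864 = ((27 + 9*(2*(-2))**2) + (2/3)*14*26) + 243864 = ((27 + 9*(-4)**2) + 728/3) + 243864 = ((27 + 9*16) + 728/3) + 243864 = ((27 + 144) + 728/3) + 243864 = (171 + 728/3) + 243864 = 1241/3 + 243864 = 732833/3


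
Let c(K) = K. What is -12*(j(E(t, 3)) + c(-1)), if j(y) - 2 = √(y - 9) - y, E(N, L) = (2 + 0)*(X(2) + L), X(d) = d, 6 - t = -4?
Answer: 96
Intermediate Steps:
t = 10 (t = 6 - 1*(-4) = 6 + 4 = 10)
E(N, L) = 4 + 2*L (E(N, L) = (2 + 0)*(2 + L) = 2*(2 + L) = 4 + 2*L)
j(y) = 2 + √(-9 + y) - y (j(y) = 2 + (√(y - 9) - y) = 2 + (√(-9 + y) - y) = 2 + √(-9 + y) - y)
-12*(j(E(t, 3)) + c(-1)) = -12*((2 + √(-9 + (4 + 2*3)) - (4 + 2*3)) - 1) = -12*((2 + √(-9 + (4 + 6)) - (4 + 6)) - 1) = -12*((2 + √(-9 + 10) - 1*10) - 1) = -12*((2 + √1 - 10) - 1) = -12*((2 + 1 - 10) - 1) = -12*(-7 - 1) = -12*(-8) = 96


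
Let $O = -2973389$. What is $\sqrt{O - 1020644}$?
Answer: $i \sqrt{3994033} \approx 1998.5 i$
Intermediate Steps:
$\sqrt{O - 1020644} = \sqrt{-2973389 - 1020644} = \sqrt{-3994033} = i \sqrt{3994033}$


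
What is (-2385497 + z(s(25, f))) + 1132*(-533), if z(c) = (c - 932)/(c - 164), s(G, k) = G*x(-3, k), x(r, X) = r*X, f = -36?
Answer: -947466180/317 ≈ -2.9889e+6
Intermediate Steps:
x(r, X) = X*r
s(G, k) = -3*G*k (s(G, k) = G*(k*(-3)) = G*(-3*k) = -3*G*k)
z(c) = (-932 + c)/(-164 + c)
(-2385497 + z(s(25, f))) + 1132*(-533) = (-2385497 + (-932 - 3*25*(-36))/(-164 - 3*25*(-36))) + 1132*(-533) = (-2385497 + (-932 + 2700)/(-164 + 2700)) - 603356 = (-2385497 + 1768/2536) - 603356 = (-2385497 + (1/2536)*1768) - 603356 = (-2385497 + 221/317) - 603356 = -756202328/317 - 603356 = -947466180/317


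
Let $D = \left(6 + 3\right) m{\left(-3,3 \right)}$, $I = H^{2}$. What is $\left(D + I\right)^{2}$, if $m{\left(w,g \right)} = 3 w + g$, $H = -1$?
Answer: $2809$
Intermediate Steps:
$m{\left(w,g \right)} = g + 3 w$
$I = 1$ ($I = \left(-1\right)^{2} = 1$)
$D = -54$ ($D = \left(6 + 3\right) \left(3 + 3 \left(-3\right)\right) = 9 \left(3 - 9\right) = 9 \left(-6\right) = -54$)
$\left(D + I\right)^{2} = \left(-54 + 1\right)^{2} = \left(-53\right)^{2} = 2809$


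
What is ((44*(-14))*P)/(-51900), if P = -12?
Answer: -616/4325 ≈ -0.14243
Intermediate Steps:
((44*(-14))*P)/(-51900) = ((44*(-14))*(-12))/(-51900) = -616*(-12)*(-1/51900) = 7392*(-1/51900) = -616/4325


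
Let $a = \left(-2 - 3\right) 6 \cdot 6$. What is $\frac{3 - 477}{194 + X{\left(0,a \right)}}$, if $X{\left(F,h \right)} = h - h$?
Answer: $- \frac{237}{97} \approx -2.4433$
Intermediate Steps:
$a = -180$ ($a = \left(-5\right) 36 = -180$)
$X{\left(F,h \right)} = 0$
$\frac{3 - 477}{194 + X{\left(0,a \right)}} = \frac{3 - 477}{194 + 0} = - \frac{474}{194} = \left(-474\right) \frac{1}{194} = - \frac{237}{97}$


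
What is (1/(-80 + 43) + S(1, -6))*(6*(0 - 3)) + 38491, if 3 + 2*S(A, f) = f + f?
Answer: 1429180/37 ≈ 38627.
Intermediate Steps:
S(A, f) = -3/2 + f (S(A, f) = -3/2 + (f + f)/2 = -3/2 + (2*f)/2 = -3/2 + f)
(1/(-80 + 43) + S(1, -6))*(6*(0 - 3)) + 38491 = (1/(-80 + 43) + (-3/2 - 6))*(6*(0 - 3)) + 38491 = (1/(-37) - 15/2)*(6*(-3)) + 38491 = (-1/37 - 15/2)*(-18) + 38491 = -557/74*(-18) + 38491 = 5013/37 + 38491 = 1429180/37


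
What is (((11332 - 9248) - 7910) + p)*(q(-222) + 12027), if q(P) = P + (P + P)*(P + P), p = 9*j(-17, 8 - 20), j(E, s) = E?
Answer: -1249258239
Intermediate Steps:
p = -153 (p = 9*(-17) = -153)
q(P) = P + 4*P² (q(P) = P + (2*P)*(2*P) = P + 4*P²)
(((11332 - 9248) - 7910) + p)*(q(-222) + 12027) = (((11332 - 9248) - 7910) - 153)*(-222*(1 + 4*(-222)) + 12027) = ((2084 - 7910) - 153)*(-222*(1 - 888) + 12027) = (-5826 - 153)*(-222*(-887) + 12027) = -5979*(196914 + 12027) = -5979*208941 = -1249258239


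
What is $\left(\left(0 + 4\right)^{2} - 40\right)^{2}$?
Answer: $576$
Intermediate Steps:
$\left(\left(0 + 4\right)^{2} - 40\right)^{2} = \left(4^{2} - 40\right)^{2} = \left(16 - 40\right)^{2} = \left(-24\right)^{2} = 576$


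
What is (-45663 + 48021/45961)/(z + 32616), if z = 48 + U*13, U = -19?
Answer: -190788102/135447067 ≈ -1.4086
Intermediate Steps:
z = -199 (z = 48 - 19*13 = 48 - 247 = -199)
(-45663 + 48021/45961)/(z + 32616) = (-45663 + 48021/45961)/(-199 + 32616) = (-45663 + 48021*(1/45961))/32417 = (-45663 + 48021/45961)*(1/32417) = -2098669122/45961*1/32417 = -190788102/135447067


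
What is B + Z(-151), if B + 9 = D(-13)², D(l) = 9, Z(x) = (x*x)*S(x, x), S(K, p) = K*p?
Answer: 519885673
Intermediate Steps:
Z(x) = x⁴ (Z(x) = (x*x)*(x*x) = x²*x² = x⁴)
B = 72 (B = -9 + 9² = -9 + 81 = 72)
B + Z(-151) = 72 + (-151)⁴ = 72 + 519885601 = 519885673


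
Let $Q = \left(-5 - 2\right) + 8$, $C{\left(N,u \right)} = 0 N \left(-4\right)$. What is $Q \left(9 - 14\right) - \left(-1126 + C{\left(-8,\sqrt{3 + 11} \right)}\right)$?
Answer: $1121$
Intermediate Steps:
$C{\left(N,u \right)} = 0$ ($C{\left(N,u \right)} = 0 \left(-4\right) = 0$)
$Q = 1$ ($Q = -7 + 8 = 1$)
$Q \left(9 - 14\right) - \left(-1126 + C{\left(-8,\sqrt{3 + 11} \right)}\right) = 1 \left(9 - 14\right) + \left(1126 - 0\right) = 1 \left(-5\right) + \left(1126 + 0\right) = -5 + 1126 = 1121$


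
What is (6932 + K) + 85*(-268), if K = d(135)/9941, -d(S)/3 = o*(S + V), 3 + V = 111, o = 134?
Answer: -157642654/9941 ≈ -15858.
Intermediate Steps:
V = 108 (V = -3 + 111 = 108)
d(S) = -43416 - 402*S (d(S) = -402*(S + 108) = -402*(108 + S) = -3*(14472 + 134*S) = -43416 - 402*S)
K = -97686/9941 (K = (-43416 - 402*135)/9941 = (-43416 - 54270)*(1/9941) = -97686*1/9941 = -97686/9941 ≈ -9.8266)
(6932 + K) + 85*(-268) = (6932 - 97686/9941) + 85*(-268) = 68813326/9941 - 22780 = -157642654/9941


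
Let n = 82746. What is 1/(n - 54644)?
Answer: 1/28102 ≈ 3.5585e-5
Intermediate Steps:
1/(n - 54644) = 1/(82746 - 54644) = 1/28102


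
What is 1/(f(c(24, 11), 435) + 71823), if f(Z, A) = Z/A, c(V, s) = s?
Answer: 435/31243016 ≈ 1.3923e-5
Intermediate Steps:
1/(f(c(24, 11), 435) + 71823) = 1/(11/435 + 71823) = 1/(31243016/435) = 435/31243016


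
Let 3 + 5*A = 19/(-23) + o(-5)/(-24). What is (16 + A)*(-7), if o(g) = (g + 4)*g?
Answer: -293531/2760 ≈ -106.35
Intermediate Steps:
o(g) = g*(4 + g) (o(g) = (4 + g)*g = g*(4 + g))
A = -2227/2760 (A = -⅗ + (19/(-23) - 5*(4 - 5)/(-24))/5 = -⅗ + (19*(-1/23) - 5*(-1)*(-1/24))/5 = -⅗ + (-19/23 + 5*(-1/24))/5 = -⅗ + (-19/23 - 5/24)/5 = -⅗ + (⅕)*(-571/552) = -⅗ - 571/2760 = -2227/2760 ≈ -0.80688)
(16 + A)*(-7) = (16 - 2227/2760)*(-7) = (41933/2760)*(-7) = -293531/2760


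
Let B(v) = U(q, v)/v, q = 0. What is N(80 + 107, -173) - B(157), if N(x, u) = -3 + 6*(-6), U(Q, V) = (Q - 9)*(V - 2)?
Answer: -4728/157 ≈ -30.115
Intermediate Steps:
U(Q, V) = (-9 + Q)*(-2 + V)
B(v) = (18 - 9*v)/v (B(v) = (18 - 9*v - 2*0 + 0*v)/v = (18 - 9*v + 0 + 0)/v = (18 - 9*v)/v)
N(x, u) = -39 (N(x, u) = -3 - 36 = -39)
N(80 + 107, -173) - B(157) = -39 - (-9 + 18/157) = -39 - 1*(-1395/157) = -39 + 1395/157 = -4728/157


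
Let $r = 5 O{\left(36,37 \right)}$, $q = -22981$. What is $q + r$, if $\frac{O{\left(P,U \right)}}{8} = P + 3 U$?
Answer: $-17101$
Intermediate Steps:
$O{\left(P,U \right)} = 8 P + 24 U$ ($O{\left(P,U \right)} = 8 \left(P + 3 U\right) = 8 P + 24 U$)
$r = 5880$ ($r = 5 \left(8 \cdot 36 + 24 \cdot 37\right) = 5 \left(288 + 888\right) = 5 \cdot 1176 = 5880$)
$q + r = -22981 + 5880 = -17101$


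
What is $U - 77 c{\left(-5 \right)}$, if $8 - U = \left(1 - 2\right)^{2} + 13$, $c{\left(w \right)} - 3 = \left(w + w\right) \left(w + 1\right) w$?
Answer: $15163$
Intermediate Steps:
$c{\left(w \right)} = 3 + 2 w^{2} \left(1 + w\right)$ ($c{\left(w \right)} = 3 + \left(w + w\right) \left(w + 1\right) w = 3 + 2 w \left(1 + w\right) w = 3 + 2 w^{2} \left(1 + w\right)$)
$U = -6$ ($U = 8 - \left(\left(1 - 2\right)^{2} + 13\right) = 8 - \left(\left(-1\right)^{2} + 13\right) = 8 - \left(1 + 13\right) = 8 - 14 = -6$)
$U - 77 c{\left(-5 \right)} = -6 - 77 \left(3 + 2 \left(-5\right)^{2} + 2 \left(-5\right)^{3}\right) = -6 - 77 \left(3 + 2 \cdot 25 + 2 \left(-125\right)\right) = -6 - 77 \left(3 + 50 - 250\right) = -6 - -15169 = -6 + 15169 = 15163$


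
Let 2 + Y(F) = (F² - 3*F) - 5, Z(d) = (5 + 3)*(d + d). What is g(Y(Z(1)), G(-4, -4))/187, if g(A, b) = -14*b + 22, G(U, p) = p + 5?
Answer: 8/187 ≈ 0.042781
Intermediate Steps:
G(U, p) = 5 + p
Z(d) = 16*d (Z(d) = 8*(2*d) = 16*d)
Y(F) = -7 + F² - 3*F (Y(F) = -2 + ((F² - 3*F) - 5) = -2 + (-5 + F² - 3*F) = -7 + F² - 3*F)
g(A, b) = 22 - 14*b
g(Y(Z(1)), G(-4, -4))/187 = (22 - 14*(5 - 4))/187 = (22 - 14*1)*(1/187) = (22 - 14)*(1/187) = 8*(1/187) = 8/187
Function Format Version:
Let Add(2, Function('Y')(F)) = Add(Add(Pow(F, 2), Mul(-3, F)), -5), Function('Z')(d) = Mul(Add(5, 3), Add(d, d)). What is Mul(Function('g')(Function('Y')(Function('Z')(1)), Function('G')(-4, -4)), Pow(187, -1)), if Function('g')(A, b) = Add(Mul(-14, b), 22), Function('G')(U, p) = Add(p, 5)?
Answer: Rational(8, 187) ≈ 0.042781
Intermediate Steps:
Function('G')(U, p) = Add(5, p)
Function('Z')(d) = Mul(16, d) (Function('Z')(d) = Mul(8, Mul(2, d)) = Mul(16, d))
Function('Y')(F) = Add(-7, Pow(F, 2), Mul(-3, F)) (Function('Y')(F) = Add(-2, Add(Add(Pow(F, 2), Mul(-3, F)), -5)) = Add(-2, Add(-5, Pow(F, 2), Mul(-3, F))) = Add(-7, Pow(F, 2), Mul(-3, F)))
Function('g')(A, b) = Add(22, Mul(-14, b))
Mul(Function('g')(Function('Y')(Function('Z')(1)), Function('G')(-4, -4)), Pow(187, -1)) = Mul(Add(22, Mul(-14, Add(5, -4))), Pow(187, -1)) = Mul(Add(22, Mul(-14, 1)), Rational(1, 187)) = Mul(Add(22, -14), Rational(1, 187)) = Mul(8, Rational(1, 187)) = Rational(8, 187)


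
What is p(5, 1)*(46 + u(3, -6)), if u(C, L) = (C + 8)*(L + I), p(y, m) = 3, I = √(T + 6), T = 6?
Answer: -60 + 66*√3 ≈ 54.315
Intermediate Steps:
I = 2*√3 (I = √(6 + 6) = √12 = 2*√3 ≈ 3.4641)
u(C, L) = (8 + C)*(L + 2*√3) (u(C, L) = (C + 8)*(L + 2*√3) = (8 + C)*(L + 2*√3))
p(5, 1)*(46 + u(3, -6)) = 3*(46 + (8*(-6) + 16*√3 + 3*(-6) + 2*3*√3)) = 3*(46 + (-48 + 16*√3 - 18 + 6*√3)) = 3*(46 + (-66 + 22*√3)) = 3*(-20 + 22*√3) = -60 + 66*√3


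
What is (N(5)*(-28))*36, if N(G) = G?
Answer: -5040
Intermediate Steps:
(N(5)*(-28))*36 = (5*(-28))*36 = -140*36 = -5040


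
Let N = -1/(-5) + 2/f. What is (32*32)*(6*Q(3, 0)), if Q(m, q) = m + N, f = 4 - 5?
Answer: 36864/5 ≈ 7372.8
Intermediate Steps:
f = -1
N = -9/5 (N = -1/(-5) + 2/(-1) = -1*(-1/5) + 2*(-1) = 1/5 - 2 = -9/5 ≈ -1.8000)
Q(m, q) = -9/5 + m (Q(m, q) = m - 9/5 = -9/5 + m)
(32*32)*(6*Q(3, 0)) = (32*32)*(6*(-9/5 + 3)) = 1024*(6*(6/5)) = 1024*(36/5) = 36864/5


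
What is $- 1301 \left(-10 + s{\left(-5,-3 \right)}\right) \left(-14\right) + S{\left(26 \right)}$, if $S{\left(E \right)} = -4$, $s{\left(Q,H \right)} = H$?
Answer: $-236786$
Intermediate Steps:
$- 1301 \left(-10 + s{\left(-5,-3 \right)}\right) \left(-14\right) + S{\left(26 \right)} = - 1301 \left(-10 - 3\right) \left(-14\right) - 4 = - 1301 \left(\left(-13\right) \left(-14\right)\right) - 4 = \left(-1301\right) 182 - 4 = -236782 - 4 = -236786$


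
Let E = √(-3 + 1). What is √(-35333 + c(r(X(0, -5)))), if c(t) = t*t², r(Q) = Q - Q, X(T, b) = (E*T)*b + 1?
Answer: I*√35333 ≈ 187.97*I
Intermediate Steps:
E = I*√2 (E = √(-2) = I*√2 ≈ 1.4142*I)
X(T, b) = 1 + I*T*b*√2 (X(T, b) = ((I*√2)*T)*b + 1 = (I*T*√2)*b + 1 = I*T*b*√2 + 1 = 1 + I*T*b*√2)
r(Q) = 0
c(t) = t³
√(-35333 + c(r(X(0, -5)))) = √(-35333 + 0³) = √(-35333 + 0) = √(-35333) = I*√35333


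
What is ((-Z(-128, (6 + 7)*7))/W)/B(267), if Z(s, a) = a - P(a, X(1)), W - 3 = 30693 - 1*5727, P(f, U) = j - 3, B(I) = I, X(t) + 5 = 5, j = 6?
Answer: -88/6666723 ≈ -1.3200e-5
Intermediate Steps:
X(t) = 0 (X(t) = -5 + 5 = 0)
P(f, U) = 3 (P(f, U) = 6 - 3 = 3)
W = 24969 (W = 3 + (30693 - 1*5727) = 3 + (30693 - 5727) = 3 + 24966 = 24969)
Z(s, a) = -3 + a (Z(s, a) = a - 1*3 = a - 3 = -3 + a)
((-Z(-128, (6 + 7)*7))/W)/B(267) = (-(-3 + (6 + 7)*7)/24969)/267 = (-(-3 + 13*7)*(1/24969))*(1/267) = (-(-3 + 91)*(1/24969))*(1/267) = (-1*88*(1/24969))*(1/267) = -88*1/24969*(1/267) = -88/24969*1/267 = -88/6666723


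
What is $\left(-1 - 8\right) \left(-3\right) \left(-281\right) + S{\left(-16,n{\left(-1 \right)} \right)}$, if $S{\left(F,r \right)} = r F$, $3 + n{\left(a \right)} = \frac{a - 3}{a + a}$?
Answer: $-7571$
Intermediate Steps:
$n{\left(a \right)} = -3 + \frac{-3 + a}{2 a}$ ($n{\left(a \right)} = -3 + \frac{a - 3}{a + a} = -3 + \frac{-3 + a}{2 a}$)
$S{\left(F,r \right)} = F r$
$\left(-1 - 8\right) \left(-3\right) \left(-281\right) + S{\left(-16,n{\left(-1 \right)} \right)} = \left(-1 - 8\right) \left(-3\right) \left(-281\right) - 16 \frac{-3 - -5}{2 \left(-1\right)} = \left(-9\right) \left(-3\right) \left(-281\right) - 16 \cdot \frac{1}{2} \left(-1\right) \left(-3 + 5\right) = 27 \left(-281\right) - 16 \cdot \frac{1}{2} \left(-1\right) 2 = -7587 - -16 = -7587 + 16 = -7571$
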